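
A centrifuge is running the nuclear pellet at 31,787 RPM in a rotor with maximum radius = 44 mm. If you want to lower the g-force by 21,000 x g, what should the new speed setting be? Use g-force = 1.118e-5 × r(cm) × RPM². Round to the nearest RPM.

24156 RPM

r = 44 mm = 4.4 cm
Current RCF = 1.118 × 10⁻⁵ × 4.4 × (31787)² = 1.118 × 10⁻⁵ × 4.4 × 1,010,413,369 ≈ 49,704.3 × g
Target RCF = 49,704.3 − 21,000 = 28,704.3 × g
N² = 28,704.3 / (4.9192 × 10⁻⁵) = 583,515,612
N ≈ √583,515,612 ≈ 24,156.1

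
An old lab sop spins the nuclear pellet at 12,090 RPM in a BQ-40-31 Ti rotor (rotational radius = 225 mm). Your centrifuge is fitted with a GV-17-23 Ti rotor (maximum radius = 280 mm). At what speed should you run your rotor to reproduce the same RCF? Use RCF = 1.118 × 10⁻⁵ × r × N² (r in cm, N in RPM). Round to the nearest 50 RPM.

≈ 10850 RPM

Original rotor: r = 225 mm = 22.5 cm
RCF_original = 1.118 × 10⁻⁵ × 22.5 × (12090)² = 1.118 × 10⁻⁵ × 22.5 × 146,168,100 ≈ 36,768.6 × g
Your rotor: r = 280 mm = 28.0 cm
36,768.6 = 1.118 × 10⁻⁵ × 28 × N²
N² = 36,768.6 / (31.304 × 10⁻⁵) = 117,456,555
N ≈ √117,456,555 ≈ 10,837.7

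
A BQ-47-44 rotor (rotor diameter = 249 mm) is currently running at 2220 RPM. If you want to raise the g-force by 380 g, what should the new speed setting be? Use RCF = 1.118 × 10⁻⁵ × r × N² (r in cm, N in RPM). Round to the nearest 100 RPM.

2800 RPM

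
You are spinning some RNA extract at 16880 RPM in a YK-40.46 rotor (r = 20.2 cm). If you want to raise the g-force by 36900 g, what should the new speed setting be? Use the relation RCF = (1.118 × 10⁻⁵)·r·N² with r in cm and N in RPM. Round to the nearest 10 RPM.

Current RCF = 1.118 × 10⁻⁵ × 20.2 × (16880)² = 1.118 × 10⁻⁵ × 20.2 × 284,934,400 ≈ 64,348.4 × g
Target RCF = 64,348.4 + 36,900 = 101,248.4 × g
N² = 101,248.4 / (22.5836 × 10⁻⁵) = 448,327,105
N ≈ √448,327,105 ≈ 21,173.7

≈ 21170 RPM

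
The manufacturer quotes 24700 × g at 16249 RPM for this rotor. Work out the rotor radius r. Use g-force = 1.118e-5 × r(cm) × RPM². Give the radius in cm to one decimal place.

r ≈ 8.4 cm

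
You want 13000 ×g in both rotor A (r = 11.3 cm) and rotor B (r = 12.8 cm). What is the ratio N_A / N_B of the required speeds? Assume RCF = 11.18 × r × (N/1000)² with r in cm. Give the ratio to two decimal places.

1.06

At fixed RCF, N ∝ 1/√r, so N_A/N_B = √(r_B/r_A) = √(12.8/11.3) = √1.132743 = 1.0643.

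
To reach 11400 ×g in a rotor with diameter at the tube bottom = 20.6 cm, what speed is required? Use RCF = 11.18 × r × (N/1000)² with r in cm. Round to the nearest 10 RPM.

r = 20.6 / 2 = 10.3 cm
RCF = 11.18 × r × (N/1000)²
11,400 = 11.18 × 10.3 × (N/1000)²
(N/1000)² = 11,400 / 115.154 = 98.99786
N = 1000 × √98.99786 ≈ 9,949.8

≈ 9950 RPM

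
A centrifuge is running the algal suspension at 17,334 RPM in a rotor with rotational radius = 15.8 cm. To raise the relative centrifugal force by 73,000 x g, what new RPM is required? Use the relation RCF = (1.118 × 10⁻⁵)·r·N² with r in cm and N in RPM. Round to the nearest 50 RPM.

Current RCF = 1.118 × 10⁻⁵ × 15.8 × (17334)² = 1.118 × 10⁻⁵ × 15.8 × 300,467,556 ≈ 53,075.8 × g
Target RCF = 53,075.8 + 73,000 = 126,075.8 × g
N² = 126,075.8 / (17.6644 × 10⁻⁵) = 713,728,176
N ≈ √713,728,176 ≈ 26,715.7

N₂ ≈ 26700 RPM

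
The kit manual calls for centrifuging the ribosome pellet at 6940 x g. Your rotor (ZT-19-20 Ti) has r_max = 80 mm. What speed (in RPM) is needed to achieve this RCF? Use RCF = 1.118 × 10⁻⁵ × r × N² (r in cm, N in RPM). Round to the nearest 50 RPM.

N ≈ 8800 RPM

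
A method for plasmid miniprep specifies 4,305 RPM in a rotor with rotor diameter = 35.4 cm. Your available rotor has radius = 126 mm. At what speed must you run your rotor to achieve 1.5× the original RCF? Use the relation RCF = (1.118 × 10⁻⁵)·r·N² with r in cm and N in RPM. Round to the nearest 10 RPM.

Original rotor: r = 35.4 / 2 = 17.7 cm
RCF = 1.118 × 10⁻⁵ × r × N²
RCF_original = 1.118 × 10⁻⁵ × 17.7 × (4305)² = 1.118 × 10⁻⁵ × 17.7 × 18,533,025 ≈ 3,667.4 × g
Target RCF = 1.5 × 3,667.4 ≈ 5,501.1 × g
Your rotor: r = 126 mm = 12.6 cm
5,501.1 = 1.118 × 10⁻⁵ × 12.6 × N²
N² = 5,501.1 / (14.0868 × 10⁻⁵) = 39,051,452
N ≈ √39,051,452 ≈ 6,249.1

≈ 6250 RPM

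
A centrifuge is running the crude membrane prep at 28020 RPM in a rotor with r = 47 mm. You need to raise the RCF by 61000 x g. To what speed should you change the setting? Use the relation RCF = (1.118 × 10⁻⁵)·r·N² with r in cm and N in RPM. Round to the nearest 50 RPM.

r = 47 mm = 4.7 cm
Current RCF = 1.118 × 10⁻⁵ × 4.7 × (28020)² = 1.118 × 10⁻⁵ × 4.7 × 785,120,400 ≈ 41,254.9 × g
Target RCF = 41,254.9 + 61,000 = 102,254.9 × g
N² = 102,254.9 / (5.2546 × 10⁻⁵) = 1,946,007,308
N ≈ √1,946,007,308 ≈ 44,113.6

44100 RPM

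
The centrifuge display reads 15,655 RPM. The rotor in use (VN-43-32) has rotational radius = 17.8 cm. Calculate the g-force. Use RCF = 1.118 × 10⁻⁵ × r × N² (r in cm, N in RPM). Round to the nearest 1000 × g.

RCF = 1.118 × 10⁻⁵ × 17.8 × (15655)² = 1.118 × 10⁻⁵ × 17.8 × 245,079,025 ≈ 48,771.7 × g

RCF ≈ 49000 x g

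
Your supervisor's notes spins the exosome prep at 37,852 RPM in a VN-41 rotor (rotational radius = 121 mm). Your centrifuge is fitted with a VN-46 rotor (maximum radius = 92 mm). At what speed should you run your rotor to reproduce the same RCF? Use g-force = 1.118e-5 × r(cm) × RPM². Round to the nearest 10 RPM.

43410 RPM

Original rotor: r = 121 mm = 12.1 cm
RCF_original = 1.118 × 10⁻⁵ × 12.1 × (37852)² = 1.118 × 10⁻⁵ × 12.1 × 1,432,773,904 ≈ 193,822.8 × g
Your rotor: r = 92 mm = 9.2 cm
193,822.8 = 1.118 × 10⁻⁵ × 9.2 × N²
N² = 193,822.8 / (10.2856 × 10⁻⁵) = 1,884,409,271
N ≈ √1,884,409,271 ≈ 43,409.8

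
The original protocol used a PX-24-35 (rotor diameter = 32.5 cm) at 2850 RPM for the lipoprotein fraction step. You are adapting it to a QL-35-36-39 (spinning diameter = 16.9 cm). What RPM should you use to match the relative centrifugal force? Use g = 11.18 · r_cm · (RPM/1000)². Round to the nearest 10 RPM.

Original rotor: r = 32.5 / 2 = 16.25 cm
RCF_original = 11.18 × 16.25 × (2.85)² = 11.18 × 16.25 × 8.1225 ≈ 1,475.7 × g
Your rotor: r = 16.9 / 2 = 8.45 cm
1,475.7 = 11.18 × 8.45 × (N/1000)²
(N/1000)² = 1,475.7 / 94.471 = 15.62067
N = 1000 × √15.62067 ≈ 3,952.3

≈ 3950 RPM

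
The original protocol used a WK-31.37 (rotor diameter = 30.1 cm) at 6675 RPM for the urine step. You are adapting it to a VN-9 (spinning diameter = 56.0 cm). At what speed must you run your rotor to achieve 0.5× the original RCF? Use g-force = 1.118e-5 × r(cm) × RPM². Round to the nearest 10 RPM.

3460 RPM

Original rotor: r = 30.1 / 2 = 15.05 cm
RCF_original = 1.118 × 10⁻⁵ × 15.05 × (6675)² = 1.118 × 10⁻⁵ × 15.05 × 44,555,625 ≈ 7,496.9 × g
Target RCF = 0.5 × 7,496.9 ≈ 3,748.4 × g
Your rotor: r = 56.0 / 2 = 28 cm
3,748.4 = 1.118 × 10⁻⁵ × 28 × N²
N² = 3,748.4 / (31.304 × 10⁻⁵) = 11,974,189
N ≈ √11,974,189 ≈ 3,460.4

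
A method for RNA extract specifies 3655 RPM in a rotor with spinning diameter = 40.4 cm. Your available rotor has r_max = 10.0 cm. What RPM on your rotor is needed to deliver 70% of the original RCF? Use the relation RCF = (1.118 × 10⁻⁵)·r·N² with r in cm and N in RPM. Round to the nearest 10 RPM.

≈ 4350 RPM

Original rotor: r = 40.4 / 2 = 20.2 cm
RCF_original = 1.118 × 10⁻⁵ × 20.2 × (3655)² = 1.118 × 10⁻⁵ × 20.2 × 13,359,025 ≈ 3,016.9 × g
Target RCF = 0.7 × 3,016.9 ≈ 2,111.8 × g
2,111.8 = 1.118 × 10⁻⁵ × 10 × N²
N² = 2,111.8 / (11.18 × 10⁻⁵) = 18,889,088
N ≈ √18,889,088 ≈ 4,346.2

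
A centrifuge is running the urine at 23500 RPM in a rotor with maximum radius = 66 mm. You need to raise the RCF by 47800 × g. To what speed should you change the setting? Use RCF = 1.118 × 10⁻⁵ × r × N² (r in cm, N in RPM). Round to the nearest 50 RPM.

34650 RPM

r = 66 mm = 6.6 cm
Current RCF = 1.118 × 10⁻⁵ × 6.6 × (23500)² = 1.118 × 10⁻⁵ × 6.6 × 552,250,000 ≈ 40,749.4 × g
Target RCF = 40,749.4 + 47,800 = 88,549.4 × g
N² = 88,549.4 / (7.3788 × 10⁻⁵) = 1,200,051,499
N ≈ √1,200,051,499 ≈ 34,641.8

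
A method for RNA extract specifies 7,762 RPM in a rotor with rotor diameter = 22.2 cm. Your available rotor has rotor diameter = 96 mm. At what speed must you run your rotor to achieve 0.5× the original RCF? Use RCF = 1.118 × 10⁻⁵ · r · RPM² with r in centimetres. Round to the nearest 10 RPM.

≈ 8350 RPM

Original rotor: r = 22.2 / 2 = 11.1 cm
RCF_original = 1.118 × 10⁻⁵ × 11.1 × (7762)² = 1.118 × 10⁻⁵ × 11.1 × 60,248,644 ≈ 7,476.7 × g
Target RCF = 0.5 × 7,476.7 ≈ 3,738.3 × g
Your rotor: r = 96 mm / 2 = 48 mm = 4.8 cm
3,738.3 = 1.118 × 10⁻⁵ × 4.8 × N²
N² = 3,738.3 / (5.3664 × 10⁻⁵) = 69,661,225
N ≈ √69,661,225 ≈ 8,346.3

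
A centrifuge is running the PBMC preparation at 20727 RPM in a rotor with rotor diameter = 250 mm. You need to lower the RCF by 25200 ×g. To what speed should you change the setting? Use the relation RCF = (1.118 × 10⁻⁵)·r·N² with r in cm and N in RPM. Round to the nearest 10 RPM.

15790 RPM

r = 250 mm / 2 = 125 mm = 12.5 cm
Current RCF = 1.118 × 10⁻⁵ × 12.5 × (20727)² = 1.118 × 10⁻⁵ × 12.5 × 429,608,529 ≈ 60,037.8 × g
Target RCF = 60,037.8 − 25,200 = 34,837.8 × g
N² = 34,837.8 / (13.975 × 10⁻⁵) = 249,286,583
N ≈ √249,286,583 ≈ 15,788.8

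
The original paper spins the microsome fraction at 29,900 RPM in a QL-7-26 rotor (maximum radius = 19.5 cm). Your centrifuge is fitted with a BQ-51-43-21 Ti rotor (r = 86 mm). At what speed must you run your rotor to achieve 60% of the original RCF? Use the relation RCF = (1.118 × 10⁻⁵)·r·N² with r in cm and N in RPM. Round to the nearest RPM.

≈ 34875 RPM

RCF_original = 1.118 × 10⁻⁵ × 19.5 × (29900)² = 1.118 × 10⁻⁵ × 19.5 × 894,010,000 ≈ 194,903.1 × g
Target RCF = 0.6 × 194,903.1 ≈ 116,941.9 × g
Your rotor: r = 86 mm = 8.6 cm
116,941.9 = 1.118 × 10⁻⁵ × 8.6 × N²
N² = 116,941.9 / (9.6148 × 10⁻⁵) = 1,216,269,709
N ≈ √1,216,269,709 ≈ 34,875.1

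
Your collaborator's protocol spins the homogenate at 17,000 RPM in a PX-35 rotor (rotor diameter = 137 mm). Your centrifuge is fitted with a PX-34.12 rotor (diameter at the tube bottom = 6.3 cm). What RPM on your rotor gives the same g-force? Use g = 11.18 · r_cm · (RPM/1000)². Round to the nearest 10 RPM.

25070 RPM

Original rotor: r = 137 mm / 2 = 68.5 mm = 6.85 cm
RCF_original = 11.18 × 6.85 × (17)² = 11.18 × 6.85 × 289 ≈ 22,132.5 × g
Your rotor: r = 6.3 / 2 = 3.15 cm
22,132.5 = 11.18 × 3.15 × (N/1000)²
(N/1000)² = 22,132.5 / 35.217 = 628.4607
N = 1000 × √628.4607 ≈ 25,069.1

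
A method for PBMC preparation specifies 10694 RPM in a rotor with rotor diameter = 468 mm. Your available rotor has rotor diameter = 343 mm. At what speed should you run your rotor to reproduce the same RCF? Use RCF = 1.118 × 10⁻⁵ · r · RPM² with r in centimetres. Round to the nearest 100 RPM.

Original rotor: r = 468 mm / 2 = 234 mm = 23.4 cm
RCF = 1.118 × 10⁻⁵ × r × N²
RCF_original = 1.118 × 10⁻⁵ × 23.4 × (10694)² = 1.118 × 10⁻⁵ × 23.4 × 114,361,636 ≈ 29,918.4 × g
Your rotor: r = 343 mm / 2 = 171.5 mm = 17.15 cm
29,918.4 = 1.118 × 10⁻⁵ × 17.15 × N²
N² = 29,918.4 / (19.1737 × 10⁻⁵) = 156,038,741
N ≈ √156,038,741 ≈ 12,491.5

12500 RPM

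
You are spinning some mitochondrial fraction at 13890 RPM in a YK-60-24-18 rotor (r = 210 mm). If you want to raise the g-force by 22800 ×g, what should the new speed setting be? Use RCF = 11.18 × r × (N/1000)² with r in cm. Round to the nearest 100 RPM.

≈ 17000 RPM

r = 210 mm = 21.0 cm
Current RCF = 11.18 × 21 × (13.89)² = 11.18 × 21 × 192.9321 ≈ 45,296.6 × g
Target RCF = 45,296.6 + 22,800 = 68,096.6 × g
(N/1000)² = 68,096.6 / 234.78 = 290.0443
N = 1000 × √290.0443 ≈ 17,030.7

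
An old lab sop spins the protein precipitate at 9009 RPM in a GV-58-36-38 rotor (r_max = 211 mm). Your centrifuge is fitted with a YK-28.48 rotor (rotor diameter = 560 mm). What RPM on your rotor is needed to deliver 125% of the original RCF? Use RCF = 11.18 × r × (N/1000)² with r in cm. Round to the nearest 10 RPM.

Original rotor: r = 211 mm = 21.1 cm
RCF = 11.18 × r × (N/1000)²
RCF_original = 11.18 × 21.1 × (9.009)² = 11.18 × 21.1 × 81.162081 ≈ 19,146 × g
Target RCF = 1.25 × 19,146 ≈ 23,932.5 × g
Your rotor: r = 560 mm / 2 = 280 mm = 28 cm
23,932.5 = 11.18 × 28 × (N/1000)²
(N/1000)² = 23,932.5 / 313.04 = 76.45189
N = 1000 × √76.45189 ≈ 8,743.7

8740 RPM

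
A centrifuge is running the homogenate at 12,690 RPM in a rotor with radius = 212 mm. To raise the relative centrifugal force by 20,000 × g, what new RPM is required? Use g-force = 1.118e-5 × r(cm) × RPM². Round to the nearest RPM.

≈ 15666 RPM

r = 212 mm = 21.2 cm
Current RCF = 1.118 × 10⁻⁵ × 21.2 × (12690)² = 1.118 × 10⁻⁵ × 21.2 × 161,036,100 ≈ 38,168.1 × g
Target RCF = 38,168.1 + 20,000 = 58,168.1 × g
N² = 58,168.1 / (23.7016 × 10⁻⁵) = 245,418,453
N ≈ √245,418,453 ≈ 15,665.8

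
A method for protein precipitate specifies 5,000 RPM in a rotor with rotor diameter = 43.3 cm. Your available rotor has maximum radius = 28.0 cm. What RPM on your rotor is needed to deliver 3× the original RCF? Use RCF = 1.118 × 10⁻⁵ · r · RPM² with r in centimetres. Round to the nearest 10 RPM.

≈ 7620 RPM

Original rotor: r = 43.3 / 2 = 21.65 cm
RCF_original = 1.118 × 10⁻⁵ × 21.65 × (5000)² = 1.118 × 10⁻⁵ × 21.65 × 25,000,000 ≈ 6,051.2 × g
Target RCF = 3 × 6,051.2 ≈ 18,153.6 × g
18,153.6 = 1.118 × 10⁻⁵ × 28 × N²
N² = 18,153.6 / (31.304 × 10⁻⁵) = 57,991,311
N ≈ √57,991,311 ≈ 7,615.2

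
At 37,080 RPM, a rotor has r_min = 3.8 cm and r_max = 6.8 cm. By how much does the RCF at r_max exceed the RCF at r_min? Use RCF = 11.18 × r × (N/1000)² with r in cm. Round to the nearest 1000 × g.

46000 × g

RCF_max = 11.18 × 6.8 × (37.08)² = 11.18 × 6.8 × 1,374.9264 ≈ 104,527.4 × g
RCF_min = 11.18 × 3.8 × (37.08)² = 11.18 × 3.8 × 1,374.9264 ≈ 58,412.4 × g
ΔRCF = 104,527.4 − 58,412.4 = 46,115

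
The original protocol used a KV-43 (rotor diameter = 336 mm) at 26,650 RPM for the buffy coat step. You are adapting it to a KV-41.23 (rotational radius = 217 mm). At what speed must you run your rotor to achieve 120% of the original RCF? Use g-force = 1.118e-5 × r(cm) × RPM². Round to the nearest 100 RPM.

≈ 25700 RPM

Original rotor: r = 336 mm / 2 = 168 mm = 16.8 cm
RCF_original = 1.118 × 10⁻⁵ × 16.8 × (26650)² = 1.118 × 10⁻⁵ × 16.8 × 710,222,500 ≈ 133,396.8 × g
Target RCF = 1.2 × 133,396.8 ≈ 160,076.2 × g
Your rotor: r = 217 mm = 21.7 cm
160,076.2 = 1.118 × 10⁻⁵ × 21.7 × N²
N² = 160,076.2 / (24.2606 × 10⁻⁵) = 659,819,625
N ≈ √659,819,625 ≈ 25,687.0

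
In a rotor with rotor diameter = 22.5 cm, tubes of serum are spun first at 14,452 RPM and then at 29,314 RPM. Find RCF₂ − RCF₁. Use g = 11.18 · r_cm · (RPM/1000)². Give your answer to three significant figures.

81800 ×g

r = 22.5 / 2 = 11.25 cm
RCF₁ = 11.18 × 11.25 × (14.452)² = 11.18 × 11.25 × 208.860304 ≈ 26,269.4 × g
RCF₂ = 11.18 × 11.25 × (29.314)² = 11.18 × 11.25 × 859.310596 ≈ 108,079.8 × g
Increase = 108,079.8 − 26,269.4 = 81,810.4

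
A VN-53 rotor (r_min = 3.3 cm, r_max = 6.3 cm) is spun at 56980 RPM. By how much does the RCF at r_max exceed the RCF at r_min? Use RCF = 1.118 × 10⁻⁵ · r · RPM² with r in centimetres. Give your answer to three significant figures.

109000 × g

ΔRCF = 1.118 × 10⁻⁵ × (r_max − r_min) × N² = 1.118 × 10⁻⁵ × 3.0 × 3,246,720,400 ≈ 108,895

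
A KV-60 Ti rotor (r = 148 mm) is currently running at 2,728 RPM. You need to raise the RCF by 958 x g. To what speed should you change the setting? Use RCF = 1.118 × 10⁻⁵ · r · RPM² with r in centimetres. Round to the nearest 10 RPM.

r = 148 mm = 14.8 cm
Current RCF = 1.118 × 10⁻⁵ × 14.8 × (2728)² = 1.118 × 10⁻⁵ × 14.8 × 7,441,984 ≈ 1,231.4 × g
Target RCF = 1,231.4 + 958 = 2,189.4 × g
N² = 2,189.4 / (16.5464 × 10⁻⁵) = 13,231,881
N ≈ √13,231,881 ≈ 3,637.6

N₂ ≈ 3640 RPM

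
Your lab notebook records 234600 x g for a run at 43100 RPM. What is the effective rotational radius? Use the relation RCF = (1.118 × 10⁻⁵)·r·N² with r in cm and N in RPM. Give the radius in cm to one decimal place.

≈ 11.3 cm

RCF = 1.118 × 10⁻⁵ × r × N²
234600 = 1.118 × 10⁻⁵ × r × (43100)²
r = 234600 / (1.118 × 10⁻⁵ × 1,857,610,000) = 234600 / 20768.08 ≈ 11.296 cm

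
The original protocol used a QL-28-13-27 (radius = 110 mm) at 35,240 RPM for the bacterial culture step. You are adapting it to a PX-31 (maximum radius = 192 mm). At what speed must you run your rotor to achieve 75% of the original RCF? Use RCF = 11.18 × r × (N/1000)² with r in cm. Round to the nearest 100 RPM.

Original rotor: r = 110 mm = 11.0 cm
RCF = 11.18 × r × (N/1000)²
RCF_original = 11.18 × 11 × (35.24)² = 11.18 × 11 × 1,241.8576 ≈ 152,723.6 × g
Target RCF = 0.75 × 152,723.6 ≈ 114,542.7 × g
Your rotor: r = 192 mm = 19.2 cm
114,542.7 = 11.18 × 19.2 × (N/1000)²
(N/1000)² = 114,542.7 / 214.656 = 533.6105
N = 1000 × √533.6105 ≈ 23,100.0

23100 RPM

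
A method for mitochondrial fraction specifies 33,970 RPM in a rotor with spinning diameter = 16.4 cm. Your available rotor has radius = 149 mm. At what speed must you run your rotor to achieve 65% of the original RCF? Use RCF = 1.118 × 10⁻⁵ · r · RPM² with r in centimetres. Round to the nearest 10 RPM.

20320 RPM

Original rotor: r = 16.4 / 2 = 8.2 cm
RCF_original = 1.118 × 10⁻⁵ × 8.2 × (33970)² = 1.118 × 10⁻⁵ × 8.2 × 1,153,960,900 ≈ 105,790.5 × g
Target RCF = 0.65 × 105,790.5 ≈ 68,763.8 × g
Your rotor: r = 149 mm = 14.9 cm
68,763.8 = 1.118 × 10⁻⁵ × 14.9 × N²
N² = 68,763.8 / (16.6582 × 10⁻⁵) = 412,792,499
N ≈ √412,792,499 ≈ 20,317.3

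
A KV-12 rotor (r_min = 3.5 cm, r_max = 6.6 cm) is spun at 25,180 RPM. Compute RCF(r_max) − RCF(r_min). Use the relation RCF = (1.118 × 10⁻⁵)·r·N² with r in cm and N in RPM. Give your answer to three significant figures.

≈ 22000 ×g

RCF_max = 1.118 × 10⁻⁵ × 6.6 × (25180)² = 1.118 × 10⁻⁵ × 6.6 × 634,032,400 ≈ 46,784 × g
RCF_min = 1.118 × 10⁻⁵ × 3.5 × (25180)² = 1.118 × 10⁻⁵ × 3.5 × 634,032,400 ≈ 24,809.7 × g
ΔRCF = 46,784 − 24,809.7 = 21,974.3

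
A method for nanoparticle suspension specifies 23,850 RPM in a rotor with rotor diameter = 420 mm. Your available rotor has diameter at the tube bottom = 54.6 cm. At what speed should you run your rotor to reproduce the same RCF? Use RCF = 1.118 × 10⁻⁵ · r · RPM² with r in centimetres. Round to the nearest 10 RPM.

Original rotor: r = 420 mm / 2 = 210 mm = 21 cm
RCF = 1.118 × 10⁻⁵ × r × N²
RCF_original = 1.118 × 10⁻⁵ × 21 × (23850)² = 1.118 × 10⁻⁵ × 21 × 568,822,500 ≈ 133,548.1 × g
Your rotor: r = 54.6 / 2 = 27.3 cm
133,548.1 = 1.118 × 10⁻⁵ × 27.3 × N²
N² = 133,548.1 / (30.5214 × 10⁻⁵) = 437,555,617
N ≈ √437,555,617 ≈ 20,917.8

≈ 20920 RPM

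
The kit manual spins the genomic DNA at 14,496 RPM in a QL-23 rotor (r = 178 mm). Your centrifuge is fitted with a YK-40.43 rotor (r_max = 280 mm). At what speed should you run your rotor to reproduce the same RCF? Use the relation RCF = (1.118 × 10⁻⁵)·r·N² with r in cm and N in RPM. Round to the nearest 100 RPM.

Original rotor: r = 178 mm = 17.8 cm
RCF = 1.118 × 10⁻⁵ × r × N²
RCF_original = 1.118 × 10⁻⁵ × 17.8 × (14496)² = 1.118 × 10⁻⁵ × 17.8 × 210,134,016 ≈ 41,817.5 × g
Your rotor: r = 280 mm = 28.0 cm
41,817.5 = 1.118 × 10⁻⁵ × 28 × N²
N² = 41,817.5 / (31.304 × 10⁻⁵) = 133,585,165
N ≈ √133,585,165 ≈ 11,557.9

≈ 11600 RPM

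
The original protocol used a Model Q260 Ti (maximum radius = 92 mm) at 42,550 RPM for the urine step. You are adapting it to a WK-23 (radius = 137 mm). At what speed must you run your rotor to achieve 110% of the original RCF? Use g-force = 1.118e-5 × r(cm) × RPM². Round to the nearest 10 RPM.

Original rotor: r = 92 mm = 9.2 cm
RCF = 1.118 × 10⁻⁵ × r × N²
RCF_original = 1.118 × 10⁻⁵ × 9.2 × (42550)² = 1.118 × 10⁻⁵ × 9.2 × 1,810,502,500 ≈ 186,221 × g
Target RCF = 1.1 × 186,221 ≈ 204,843.1 × g
Your rotor: r = 137 mm = 13.7 cm
204,843.1 = 1.118 × 10⁻⁵ × 13.7 × N²
N² = 204,843.1 / (15.3166 × 10⁻⁵) = 1,337,392,763
N ≈ √1,337,392,763 ≈ 36,570.4

36570 RPM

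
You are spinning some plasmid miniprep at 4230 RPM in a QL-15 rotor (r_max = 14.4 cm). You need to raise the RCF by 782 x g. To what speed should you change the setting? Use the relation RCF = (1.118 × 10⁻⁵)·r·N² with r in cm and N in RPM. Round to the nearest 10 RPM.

N₂ ≈ 4770 RPM

Current RCF = 1.118 × 10⁻⁵ × 14.4 × (4230)² = 1.118 × 10⁻⁵ × 14.4 × 17,892,900 ≈ 2,880.6 × g
Target RCF = 2,880.6 + 782 = 3,662.6 × g
N² = 3,662.6 / (16.0992 × 10⁻⁵) = 22,750,199
N ≈ √22,750,199 ≈ 4,769.7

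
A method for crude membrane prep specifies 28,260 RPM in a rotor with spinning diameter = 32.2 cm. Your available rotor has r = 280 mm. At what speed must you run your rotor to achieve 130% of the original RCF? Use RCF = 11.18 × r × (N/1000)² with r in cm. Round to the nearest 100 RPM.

24400 RPM

Original rotor: r = 32.2 / 2 = 16.1 cm
RCF_original = 11.18 × 16.1 × (28.26)² = 11.18 × 16.1 × 798.6276 ≈ 143,751.4 × g
Target RCF = 1.3 × 143,751.4 ≈ 186,876.8 × g
Your rotor: r = 280 mm = 28.0 cm
186,876.8 = 11.18 × 28 × (N/1000)²
(N/1000)² = 186,876.8 / 313.04 = 596.9742
N = 1000 × √596.9742 ≈ 24,433.1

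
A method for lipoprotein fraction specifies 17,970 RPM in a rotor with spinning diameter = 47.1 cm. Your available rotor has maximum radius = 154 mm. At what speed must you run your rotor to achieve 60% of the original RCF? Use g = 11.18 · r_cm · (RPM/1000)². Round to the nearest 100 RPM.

Original rotor: r = 47.1 / 2 = 23.55 cm
RCF_original = 11.18 × 23.55 × (17.97)² = 11.18 × 23.55 × 322.9209 ≈ 85,021.5 × g
Target RCF = 0.6 × 85,021.5 ≈ 51,012.9 × g
Your rotor: r = 154 mm = 15.4 cm
51,012.9 = 11.18 × 15.4 × (N/1000)²
(N/1000)² = 51,012.9 / 172.172 = 296.2903
N = 1000 × √296.2903 ≈ 17,213.1

≈ 17200 RPM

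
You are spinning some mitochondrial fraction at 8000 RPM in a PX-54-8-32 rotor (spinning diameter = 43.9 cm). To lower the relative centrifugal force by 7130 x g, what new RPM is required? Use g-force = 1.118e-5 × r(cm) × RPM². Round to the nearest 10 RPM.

r = 43.9 / 2 = 21.95 cm
Current RCF = 1.118 × 10⁻⁵ × 21.95 × (8000)² = 1.118 × 10⁻⁵ × 21.95 × 64,000,000 ≈ 15,705.7 × g
Target RCF = 15,705.7 − 7,130 = 8,575.7 × g
N² = 8,575.7 / (24.5401 × 10⁻⁵) = 34,945,660
N ≈ √34,945,660 ≈ 5,911.5

≈ 5910 RPM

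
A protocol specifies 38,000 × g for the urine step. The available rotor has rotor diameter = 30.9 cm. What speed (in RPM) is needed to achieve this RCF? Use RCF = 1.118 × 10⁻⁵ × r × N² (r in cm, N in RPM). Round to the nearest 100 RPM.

r = 30.9 / 2 = 15.45 cm
38,000 = 1.118 × 10⁻⁵ × 15.45 × N²
N² = 38,000 / (17.2731 × 10⁻⁵) = 219,995,253
N ≈ √219,995,253 ≈ 14,832.2

N ≈ 14800 RPM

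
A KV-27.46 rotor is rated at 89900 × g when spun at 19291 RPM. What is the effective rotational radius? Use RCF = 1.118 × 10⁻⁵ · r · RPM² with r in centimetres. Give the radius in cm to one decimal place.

89900 = 1.118 × 10⁻⁵ × r × (19291)²
r = 89900 / (1.118 × 10⁻⁵ × 372,142,681) = 89900 / 4160.555 ≈ 21.608 cm

r ≈ 21.6 cm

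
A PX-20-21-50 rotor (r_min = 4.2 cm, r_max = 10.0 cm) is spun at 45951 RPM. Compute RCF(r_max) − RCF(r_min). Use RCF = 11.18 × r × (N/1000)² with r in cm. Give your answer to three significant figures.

137000 x g

RCF_max = 11.18 × 10 × (45.951)² = 11.18 × 10 × 2,111.494401 ≈ 236,065.1 × g
RCF_min = 11.18 × 4.2 × (45.951)² = 11.18 × 4.2 × 2,111.494401 ≈ 99,147.3 × g
ΔRCF = 236,065.1 − 99,147.3 = 136,917.8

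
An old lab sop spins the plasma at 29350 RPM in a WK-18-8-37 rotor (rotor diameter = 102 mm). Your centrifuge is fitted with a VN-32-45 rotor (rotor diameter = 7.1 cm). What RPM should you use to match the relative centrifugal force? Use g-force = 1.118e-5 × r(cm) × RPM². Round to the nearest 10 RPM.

≈ 35180 RPM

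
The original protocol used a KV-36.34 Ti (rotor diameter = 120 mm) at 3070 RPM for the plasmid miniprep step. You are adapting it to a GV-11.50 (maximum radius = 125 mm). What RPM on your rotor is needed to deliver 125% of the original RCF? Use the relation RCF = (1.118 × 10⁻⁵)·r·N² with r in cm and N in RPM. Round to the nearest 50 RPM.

≈ 2400 RPM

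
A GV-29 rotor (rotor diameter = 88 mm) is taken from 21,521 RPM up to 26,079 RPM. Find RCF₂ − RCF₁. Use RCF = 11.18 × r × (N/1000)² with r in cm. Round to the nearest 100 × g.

10700 ×g

r = 88 mm / 2 = 44 mm = 4.4 cm
RCF₁ = 11.18 × 4.4 × (21.521)² = 11.18 × 4.4 × 463.153441 ≈ 22,783.4 × g
RCF₂ = 11.18 × 4.4 × (26.079)² = 11.18 × 4.4 × 680.114241 ≈ 33,456.2 × g
Increase = 33,456.2 − 22,783.4 = 10,672.8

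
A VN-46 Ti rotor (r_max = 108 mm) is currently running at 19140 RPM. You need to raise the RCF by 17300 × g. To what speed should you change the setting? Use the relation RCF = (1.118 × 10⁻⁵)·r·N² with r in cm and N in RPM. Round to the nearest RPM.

r = 108 mm = 10.8 cm
Current RCF = 1.118 × 10⁻⁵ × 10.8 × (19140)² = 1.118 × 10⁻⁵ × 10.8 × 366,339,600 ≈ 44,233.3 × g
Target RCF = 44,233.3 + 17,300 = 61,533.3 × g
N² = 61,533.3 / (12.0744 × 10⁻⁵) = 509,617,869
N ≈ √509,617,869 ≈ 22,574.7

22575 RPM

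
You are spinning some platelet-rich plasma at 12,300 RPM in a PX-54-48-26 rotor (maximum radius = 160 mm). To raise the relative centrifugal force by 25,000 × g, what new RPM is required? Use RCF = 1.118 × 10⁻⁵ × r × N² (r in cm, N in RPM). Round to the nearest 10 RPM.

N₂ ≈ 17060 RPM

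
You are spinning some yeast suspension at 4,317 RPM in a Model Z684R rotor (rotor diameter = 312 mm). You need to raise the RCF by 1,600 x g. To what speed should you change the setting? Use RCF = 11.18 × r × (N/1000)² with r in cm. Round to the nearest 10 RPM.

N₂ ≈ 5270 RPM

r = 312 mm / 2 = 156 mm = 15.6 cm
Current RCF = 11.18 × 15.6 × (4.317)² = 11.18 × 15.6 × 18.636489 ≈ 3,250.4 × g
Target RCF = 3,250.4 + 1,600 = 4,850.4 × g
(N/1000)² = 4,850.4 / 174.408 = 27.81065
N = 1000 × √27.81065 ≈ 5,273.6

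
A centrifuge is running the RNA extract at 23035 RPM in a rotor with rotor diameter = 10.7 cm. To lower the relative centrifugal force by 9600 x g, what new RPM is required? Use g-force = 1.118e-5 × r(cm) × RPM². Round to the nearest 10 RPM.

r = 10.7 / 2 = 5.35 cm
Current RCF = 1.118 × 10⁻⁵ × 5.35 × (23035)² = 1.118 × 10⁻⁵ × 5.35 × 530,611,225 ≈ 31,737.4 × g
Target RCF = 31,737.4 − 9,600 = 22,137.4 × g
N² = 22,137.4 / (5.9813 × 10⁻⁵) = 370,110,177
N ≈ √370,110,177 ≈ 19,238.2

19240 RPM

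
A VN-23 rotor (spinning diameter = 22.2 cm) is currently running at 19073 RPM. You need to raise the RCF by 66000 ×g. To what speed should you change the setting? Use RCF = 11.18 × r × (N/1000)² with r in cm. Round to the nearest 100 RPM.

29900 RPM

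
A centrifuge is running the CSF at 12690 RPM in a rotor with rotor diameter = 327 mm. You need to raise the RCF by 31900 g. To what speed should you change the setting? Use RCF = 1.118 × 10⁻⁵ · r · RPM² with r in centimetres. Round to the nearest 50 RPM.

18300 RPM

r = 327 mm / 2 = 163.5 mm = 16.35 cm
Current RCF = 1.118 × 10⁻⁵ × 16.35 × (12690)² = 1.118 × 10⁻⁵ × 16.35 × 161,036,100 ≈ 29,436.3 × g
Target RCF = 29,436.3 + 31,900 = 61,336.3 × g
N² = 61,336.3 / (18.2793 × 10⁻⁵) = 335,550,595
N ≈ √335,550,595 ≈ 18,318.0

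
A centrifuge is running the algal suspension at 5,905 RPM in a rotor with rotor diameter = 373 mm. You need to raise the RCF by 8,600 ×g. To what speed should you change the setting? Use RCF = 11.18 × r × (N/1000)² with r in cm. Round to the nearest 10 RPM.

r = 373 mm / 2 = 186.5 mm = 18.65 cm
Current RCF = 11.18 × 18.65 × (5.905)² = 11.18 × 18.65 × 34.869025 ≈ 7,270.4 × g
Target RCF = 7,270.4 + 8,600 = 15,870.4 × g
(N/1000)² = 15,870.4 / 208.507 = 76.11447
N = 1000 × √76.11447 ≈ 8,724.4

N₂ ≈ 8720 RPM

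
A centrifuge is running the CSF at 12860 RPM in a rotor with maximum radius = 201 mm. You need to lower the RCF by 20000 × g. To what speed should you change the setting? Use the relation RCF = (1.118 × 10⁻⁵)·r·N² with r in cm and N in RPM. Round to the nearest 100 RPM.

r = 201 mm = 20.1 cm
Current RCF = 1.118 × 10⁻⁵ × 20.1 × (12860)² = 1.118 × 10⁻⁵ × 20.1 × 165,379,600 ≈ 37,163.8 × g
Target RCF = 37,163.8 − 20,000 = 17,163.8 × g
N² = 17,163.8 / (22.4718 × 10⁻⁵) = 76,379,284
N ≈ √76,379,284 ≈ 8,739.5

N₂ ≈ 8700 RPM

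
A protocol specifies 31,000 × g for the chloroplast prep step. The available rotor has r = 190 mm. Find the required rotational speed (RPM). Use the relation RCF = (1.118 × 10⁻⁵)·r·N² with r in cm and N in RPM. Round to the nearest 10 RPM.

N ≈ 12080 RPM

r = 190 mm = 19.0 cm
31,000 = 1.118 × 10⁻⁵ × 19 × N²
N² = 31,000 / (21.242 × 10⁻⁵) = 145,937,294
N ≈ √145,937,294 ≈ 12,080.5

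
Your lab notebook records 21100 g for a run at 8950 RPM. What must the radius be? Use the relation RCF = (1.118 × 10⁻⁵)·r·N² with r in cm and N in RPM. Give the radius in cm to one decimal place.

r ≈ 23.6 cm

RCF = 1.118 × 10⁻⁵ × r × N²
21100 = 1.118 × 10⁻⁵ × r × (8950)²
r = 21100 / (1.118 × 10⁻⁵ × 80,102,500) = 21100 / 895.5459 ≈ 23.561 cm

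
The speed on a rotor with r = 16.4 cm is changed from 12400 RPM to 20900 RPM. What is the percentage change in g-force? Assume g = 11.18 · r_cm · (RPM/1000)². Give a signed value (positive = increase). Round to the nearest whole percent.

+184%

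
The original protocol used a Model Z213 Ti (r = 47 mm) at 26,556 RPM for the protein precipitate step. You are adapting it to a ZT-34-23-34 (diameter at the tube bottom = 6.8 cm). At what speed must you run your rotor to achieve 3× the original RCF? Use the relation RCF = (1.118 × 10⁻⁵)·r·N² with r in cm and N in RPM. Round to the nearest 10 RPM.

≈ 54080 RPM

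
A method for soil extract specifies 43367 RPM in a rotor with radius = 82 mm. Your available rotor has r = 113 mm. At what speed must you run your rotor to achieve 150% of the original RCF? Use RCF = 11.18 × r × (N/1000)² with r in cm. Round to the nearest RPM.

45245 RPM

Original rotor: r = 82 mm = 8.2 cm
RCF_original = 11.18 × 8.2 × (43.367)² = 11.18 × 8.2 × 1,880.696689 ≈ 172,414.7 × g
Target RCF = 1.5 × 172,414.7 ≈ 258,622.1 × g
Your rotor: r = 113 mm = 11.3 cm
258,622.1 = 11.18 × 11.3 × (N/1000)²
(N/1000)² = 258,622.1 / 126.334 = 2047.13
N = 1000 × √2047.13 ≈ 45,245.2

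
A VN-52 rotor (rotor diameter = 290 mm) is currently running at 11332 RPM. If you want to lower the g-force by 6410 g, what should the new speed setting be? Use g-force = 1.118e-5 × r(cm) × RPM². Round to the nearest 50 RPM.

r = 290 mm / 2 = 145 mm = 14.5 cm
Current RCF = 1.118 × 10⁻⁵ × 14.5 × (11332)² = 1.118 × 10⁻⁵ × 14.5 × 128,414,224 ≈ 20,817.2 × g
Target RCF = 20,817.2 − 6,410 = 14,407.2 × g
N² = 14,407.2 / (16.211 × 10⁻⁵) = 88,872,987
N ≈ √88,872,987 ≈ 9,427.2

9450 RPM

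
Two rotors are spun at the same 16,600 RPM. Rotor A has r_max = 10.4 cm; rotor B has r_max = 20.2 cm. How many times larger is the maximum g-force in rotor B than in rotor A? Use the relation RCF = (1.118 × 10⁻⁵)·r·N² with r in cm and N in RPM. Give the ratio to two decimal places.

At fixed N, RCF ∝ r, so RCF_B/RCF_A = r_B/r_A = 20.2 / 10.4 = 1.9423.

1.94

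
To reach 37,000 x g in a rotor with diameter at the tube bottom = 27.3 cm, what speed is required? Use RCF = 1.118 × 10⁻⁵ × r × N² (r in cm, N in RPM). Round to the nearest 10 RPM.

r = 27.3 / 2 = 13.65 cm
37,000 = 1.118 × 10⁻⁵ × 13.65 × N²
N² = 37,000 / (15.2607 × 10⁻⁵) = 242,452,836
N ≈ √242,452,836 ≈ 15,570.9

≈ 15570 RPM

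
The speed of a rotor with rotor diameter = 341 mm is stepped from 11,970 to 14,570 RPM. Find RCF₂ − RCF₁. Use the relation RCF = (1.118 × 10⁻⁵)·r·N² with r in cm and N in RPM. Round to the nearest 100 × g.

r = 341 mm / 2 = 170.5 mm = 17.05 cm
RCF₁ = 1.118 × 10⁻⁵ × 17.05 × (11970)² = 1.118 × 10⁻⁵ × 17.05 × 143,280,900 ≈ 27,312.1 × g
RCF₂ = 1.118 × 10⁻⁵ × 17.05 × (14570)² = 1.118 × 10⁻⁵ × 17.05 × 212,284,900 ≈ 40,465.5 × g
Increase = 40,465.5 − 27,312.1 = 13,153.4

13200 g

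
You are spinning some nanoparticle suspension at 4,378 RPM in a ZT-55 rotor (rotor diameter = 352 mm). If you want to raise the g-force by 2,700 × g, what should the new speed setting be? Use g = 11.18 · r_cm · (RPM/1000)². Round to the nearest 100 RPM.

r = 352 mm / 2 = 176 mm = 17.6 cm
Current RCF = 11.18 × 17.6 × (4.378)² = 11.18 × 17.6 × 19.166884 ≈ 3,771.4 × g
Target RCF = 3,771.4 + 2,700 = 6,471.4 × g
(N/1000)² = 6,471.4 / 196.768 = 32.88848
N = 1000 × √32.88848 ≈ 5,734.8

N₂ ≈ 5700 RPM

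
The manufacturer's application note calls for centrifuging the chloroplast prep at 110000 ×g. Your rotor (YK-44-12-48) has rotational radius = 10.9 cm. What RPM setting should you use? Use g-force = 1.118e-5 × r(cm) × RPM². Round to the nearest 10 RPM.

≈ 30040 RPM

110,000 = 1.118 × 10⁻⁵ × 10.9 × N²
N² = 110,000 / (12.1862 × 10⁻⁵) = 902,660,386
N ≈ √902,660,386 ≈ 30,044.3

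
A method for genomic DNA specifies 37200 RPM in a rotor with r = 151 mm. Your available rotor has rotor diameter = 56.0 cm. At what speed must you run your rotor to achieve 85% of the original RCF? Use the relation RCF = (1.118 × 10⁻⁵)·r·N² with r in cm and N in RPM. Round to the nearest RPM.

Original rotor: r = 151 mm = 15.1 cm
RCF = 1.118 × 10⁻⁵ × r × N²
RCF_original = 1.118 × 10⁻⁵ × 15.1 × (37200)² = 1.118 × 10⁻⁵ × 15.1 × 1,383,840,000 ≈ 233,617.1 × g
Target RCF = 0.85 × 233,617.1 ≈ 198,574.5 × g
Your rotor: r = 56.0 / 2 = 28 cm
198,574.5 = 1.118 × 10⁻⁵ × 28 × N²
N² = 198,574.5 / (31.304 × 10⁻⁵) = 634,342,257
N ≈ √634,342,257 ≈ 25,186.2

≈ 25186 RPM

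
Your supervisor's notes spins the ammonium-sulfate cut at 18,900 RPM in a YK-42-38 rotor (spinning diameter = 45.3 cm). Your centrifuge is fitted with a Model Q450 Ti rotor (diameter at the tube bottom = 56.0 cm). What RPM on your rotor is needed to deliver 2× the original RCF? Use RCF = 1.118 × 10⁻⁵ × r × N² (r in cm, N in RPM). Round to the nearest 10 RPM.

Original rotor: r = 45.3 / 2 = 22.65 cm
RCF_original = 1.118 × 10⁻⁵ × 22.65 × (18900)² = 1.118 × 10⁻⁵ × 22.65 × 357,210,000 ≈ 90,455.2 × g
Target RCF = 2 × 90,455.2 ≈ 180,910.4 × g
Your rotor: r = 56.0 / 2 = 28 cm
180,910.4 = 1.118 × 10⁻⁵ × 28 × N²
N² = 180,910.4 / (31.304 × 10⁻⁵) = 577,914,643
N ≈ √577,914,643 ≈ 24,039.9

≈ 24040 RPM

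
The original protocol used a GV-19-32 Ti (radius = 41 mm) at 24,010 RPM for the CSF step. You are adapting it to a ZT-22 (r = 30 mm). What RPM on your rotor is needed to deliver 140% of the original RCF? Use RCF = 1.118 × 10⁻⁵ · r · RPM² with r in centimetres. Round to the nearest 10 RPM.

Original rotor: r = 41 mm = 4.1 cm
RCF = 1.118 × 10⁻⁵ × r × N²
RCF_original = 1.118 × 10⁻⁵ × 4.1 × (24010)² = 1.118 × 10⁻⁵ × 4.1 × 576,480,100 ≈ 26,424.7 × g
Target RCF = 1.4 × 26,424.7 ≈ 36,994.6 × g
Your rotor: r = 30 mm = 3.0 cm
36,994.6 = 1.118 × 10⁻⁵ × 3 × N²
N² = 36,994.6 / (3.354 × 10⁻⁵) = 1,102,999,404
N ≈ √1,102,999,404 ≈ 33,211.4

≈ 33210 RPM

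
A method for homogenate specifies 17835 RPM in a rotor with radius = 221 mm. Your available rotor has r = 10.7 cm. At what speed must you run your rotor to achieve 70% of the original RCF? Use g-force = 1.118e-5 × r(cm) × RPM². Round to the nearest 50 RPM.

21450 RPM

Original rotor: r = 221 mm = 22.1 cm
RCF_original = 1.118 × 10⁻⁵ × 22.1 × (17835)² = 1.118 × 10⁻⁵ × 22.1 × 318,087,225 ≈ 78,592.4 × g
Target RCF = 0.7 × 78,592.4 ≈ 55,014.7 × g
55,014.7 = 1.118 × 10⁻⁵ × 10.7 × N²
N² = 55,014.7 / (11.9626 × 10⁻⁵) = 459,889,155
N ≈ √459,889,155 ≈ 21,445.0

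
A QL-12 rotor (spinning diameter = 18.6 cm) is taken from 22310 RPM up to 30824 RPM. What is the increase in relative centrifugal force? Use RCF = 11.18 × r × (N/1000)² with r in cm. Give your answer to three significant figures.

r = 18.6 / 2 = 9.3 cm
RCF₁ = 11.18 × 9.3 × (22.31)² = 11.18 × 9.3 × 497.7361 ≈ 51,751.6 × g
RCF₂ = 11.18 × 9.3 × (30.824)² = 11.18 × 9.3 × 950.118976 ≈ 98,787.7 × g
Increase = 98,787.7 − 51,751.6 = 47,036.1

≈ 47000 × g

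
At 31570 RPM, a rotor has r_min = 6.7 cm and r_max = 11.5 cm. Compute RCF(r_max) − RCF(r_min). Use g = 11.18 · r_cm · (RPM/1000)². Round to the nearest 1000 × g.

ΔRCF ≈ 53000 × g

ΔRCF = 11.18 × (r_max − r_min) × (N/1000)² = 11.18 × 4.8 × 996.6649 ≈ 53,485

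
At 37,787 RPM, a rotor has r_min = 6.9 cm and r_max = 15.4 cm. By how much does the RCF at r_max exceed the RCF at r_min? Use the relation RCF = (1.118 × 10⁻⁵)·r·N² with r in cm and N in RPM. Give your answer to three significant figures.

≈ 136000 g

ΔRCF = 1.118 × 10⁻⁵ × (r_max − r_min) × N² = 1.118 × 10⁻⁵ × 8.5 × 1,427,857,369 ≈ 135,689.3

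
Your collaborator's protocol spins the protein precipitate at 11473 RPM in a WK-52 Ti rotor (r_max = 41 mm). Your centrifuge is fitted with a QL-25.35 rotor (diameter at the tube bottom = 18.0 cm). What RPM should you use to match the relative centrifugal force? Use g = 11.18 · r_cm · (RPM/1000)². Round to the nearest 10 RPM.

Original rotor: r = 41 mm = 4.1 cm
RCF_original = 11.18 × 4.1 × (11.473)² = 11.18 × 4.1 × 131.629729 ≈ 6,033.6 × g
Your rotor: r = 18.0 / 2 = 9 cm
6,033.6 = 11.18 × 9 × (N/1000)²
(N/1000)² = 6,033.6 / 100.62 = 59.96422
N = 1000 × √59.96422 ≈ 7,743.7

≈ 7740 RPM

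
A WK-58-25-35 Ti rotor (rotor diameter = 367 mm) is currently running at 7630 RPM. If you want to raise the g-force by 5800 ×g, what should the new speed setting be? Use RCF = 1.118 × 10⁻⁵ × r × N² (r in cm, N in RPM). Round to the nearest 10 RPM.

N₂ ≈ 9300 RPM

r = 367 mm / 2 = 183.5 mm = 18.35 cm
Current RCF = 1.118 × 10⁻⁵ × 18.35 × (7630)² = 1.118 × 10⁻⁵ × 18.35 × 58,216,900 ≈ 11,943.4 × g
Target RCF = 11,943.4 + 5,800 = 17,743.4 × g
N² = 17,743.4 / (20.5153 × 10⁻⁵) = 86,488,621
N ≈ √86,488,621 ≈ 9,299.9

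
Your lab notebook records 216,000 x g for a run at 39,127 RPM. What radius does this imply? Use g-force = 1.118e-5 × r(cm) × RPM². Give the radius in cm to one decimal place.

r ≈ 12.6 cm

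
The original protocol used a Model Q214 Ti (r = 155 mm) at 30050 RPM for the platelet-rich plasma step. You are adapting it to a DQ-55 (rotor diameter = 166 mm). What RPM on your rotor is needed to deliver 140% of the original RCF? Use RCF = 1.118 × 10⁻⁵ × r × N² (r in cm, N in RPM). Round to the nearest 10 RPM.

48590 RPM

Original rotor: r = 155 mm = 15.5 cm
RCF = 1.118 × 10⁻⁵ × r × N²
RCF_original = 1.118 × 10⁻⁵ × 15.5 × (30050)² = 1.118 × 10⁻⁵ × 15.5 × 903,002,500 ≈ 156,481.3 × g
Target RCF = 1.4 × 156,481.3 ≈ 219,073.8 × g
Your rotor: r = 166 mm / 2 = 83 mm = 8.3 cm
219,073.8 = 1.118 × 10⁻⁵ × 8.3 × N²
N² = 219,073.8 / (9.2794 × 10⁻⁵) = 2,360,861,694
N ≈ √2,360,861,694 ≈ 48,588.7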